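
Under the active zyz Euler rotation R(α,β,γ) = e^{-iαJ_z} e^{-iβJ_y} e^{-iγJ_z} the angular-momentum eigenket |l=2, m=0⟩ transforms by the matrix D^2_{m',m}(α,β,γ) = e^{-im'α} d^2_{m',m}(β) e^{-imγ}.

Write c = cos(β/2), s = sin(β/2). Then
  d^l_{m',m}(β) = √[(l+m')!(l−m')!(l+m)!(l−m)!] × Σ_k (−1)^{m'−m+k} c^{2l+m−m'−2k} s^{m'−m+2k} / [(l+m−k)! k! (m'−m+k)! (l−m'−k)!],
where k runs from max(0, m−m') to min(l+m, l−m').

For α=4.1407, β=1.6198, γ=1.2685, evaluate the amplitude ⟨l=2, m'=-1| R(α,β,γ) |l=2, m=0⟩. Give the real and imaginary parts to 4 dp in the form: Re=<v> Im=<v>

D^2_{-1,0}(4.1407,1.6198,1.2685) = e^{-i·-1·4.1407}·d^2_{-1,0}(1.6198)·e^{-i·0·1.2685}. Compute d first:
Half-angle: c=0.689571, s=0.724218. N=√(1·6·2·2)=4.898979
k∈{1,2} keeps every argument non-negative
  k=1: (−1)^0·4.8990/(2)·0.6896^3·0.7242^1 = +0.581677
  k=2: (−1)^1·4.8990/(2)·0.6896^1·0.7242^3 = -0.641598
d^2_{-1,0}(1.6198) = +0.581677 -0.641598 = -0.059921
D = (-0.541053-0.840988i)·(-0.059921)·(+1.000000+0.000000i) = +0.032420+0.050393i

Re=0.0324 Im=0.0504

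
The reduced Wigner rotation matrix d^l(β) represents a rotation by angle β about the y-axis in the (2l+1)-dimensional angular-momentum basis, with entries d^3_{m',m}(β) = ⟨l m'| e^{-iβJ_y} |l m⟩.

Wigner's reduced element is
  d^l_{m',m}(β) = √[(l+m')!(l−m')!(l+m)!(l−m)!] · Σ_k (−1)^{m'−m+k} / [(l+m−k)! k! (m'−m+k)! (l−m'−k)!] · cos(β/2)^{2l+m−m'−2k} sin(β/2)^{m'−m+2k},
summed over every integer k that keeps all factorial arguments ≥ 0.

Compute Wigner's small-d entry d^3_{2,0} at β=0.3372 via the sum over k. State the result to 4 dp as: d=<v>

d^3_{2,0}(β=0.3372) via Wigner's sum:
c=cos(0.3372/2)=0.985821, s=sin(0.3372/2)=0.167802; N=√[120·1·6·6]=65.726707
Admissible k: 0..1 (factorial args all ≥0)
  k=0: (−1)^2·65.7267/(12)·0.9858^4·0.1678^2 = +0.145663
  k=1: (−1)^3·65.7267/(12)·0.9858^2·0.1678^4 = -0.004220
d^3_{2,0}(0.3372) = +0.145663 -0.004220 = +0.141442

d=0.1414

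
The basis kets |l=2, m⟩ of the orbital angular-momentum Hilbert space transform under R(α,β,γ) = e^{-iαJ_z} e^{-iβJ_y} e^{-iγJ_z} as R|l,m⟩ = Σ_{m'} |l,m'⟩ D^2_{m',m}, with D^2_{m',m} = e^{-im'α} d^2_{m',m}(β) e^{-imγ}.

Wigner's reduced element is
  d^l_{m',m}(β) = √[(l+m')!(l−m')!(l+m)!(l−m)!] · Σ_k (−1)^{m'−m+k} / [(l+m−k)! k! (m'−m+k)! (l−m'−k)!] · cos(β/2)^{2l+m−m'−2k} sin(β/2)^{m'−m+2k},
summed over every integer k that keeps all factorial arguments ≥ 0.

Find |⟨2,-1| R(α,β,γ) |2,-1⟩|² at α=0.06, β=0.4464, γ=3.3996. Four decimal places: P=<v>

Split into d^2_{-1,-1}(β=0.4464) × two z-phases.
c=cos(0.4464/2)=0.975194, s=sin(0.4464/2)=0.221351; N=√[1·6·1·6]=6.000000
Admissible k: 0..1 (factorial args all ≥0)
  k=0: (−1)^0·6.0000/(6)·0.9752^4·0.2214^0 = +0.904408
  k=1: (−1)^1·6.0000/(2)·0.9752^2·0.2214^2 = -0.139787
d^2_{-1,-1}(0.4464) = +0.904408 -0.139787 = +0.764620
|D^2_{-1,-1}|² = |d^2_{-1,-1}(β)|² = (+0.764620)² = 0.584644 (the z-rotation phases have unit modulus)

P=0.5846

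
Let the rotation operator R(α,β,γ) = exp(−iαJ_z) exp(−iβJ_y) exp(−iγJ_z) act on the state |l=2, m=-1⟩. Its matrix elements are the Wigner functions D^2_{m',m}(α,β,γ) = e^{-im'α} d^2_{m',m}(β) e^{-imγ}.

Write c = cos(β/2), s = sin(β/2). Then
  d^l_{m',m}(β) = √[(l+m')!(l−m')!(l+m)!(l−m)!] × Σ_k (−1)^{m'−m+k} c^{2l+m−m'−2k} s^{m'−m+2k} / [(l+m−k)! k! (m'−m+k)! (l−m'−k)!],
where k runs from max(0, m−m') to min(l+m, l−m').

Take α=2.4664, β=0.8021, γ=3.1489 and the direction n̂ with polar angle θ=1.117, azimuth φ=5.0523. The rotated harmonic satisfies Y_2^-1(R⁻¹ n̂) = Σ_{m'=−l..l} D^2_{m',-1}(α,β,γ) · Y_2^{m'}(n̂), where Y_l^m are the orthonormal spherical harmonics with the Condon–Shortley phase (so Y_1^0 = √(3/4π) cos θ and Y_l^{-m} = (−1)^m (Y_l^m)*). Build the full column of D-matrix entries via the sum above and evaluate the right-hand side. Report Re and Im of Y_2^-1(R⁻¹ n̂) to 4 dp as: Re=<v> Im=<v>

Re=-0.1589 Im=-0.0906

Need the full column D^2_{m',-1} for m'=−2..2 at α=2.4664, β=0.8021, γ=3.1489.
cos(β/2)=0.920652, sin(β/2)=0.390385
d^2_{-2,-1}: single k=1 term ⇒ +0.609269;  D = -0.137546+0.593540i
d^2_{-1,-1}: k∈[0..1] ⇒ +0.718425 -0.387524 = +0.330901;  D = +0.259801-0.204936i
d^2_{0,-1}: k∈[0..1] ⇒ -0.746199 +0.134169 = -0.612031;  D = +0.612014+0.004472i
d^2_{1,-1}: k∈[0..1] ⇒ +0.387524 -0.023226 = +0.364298;  D = +0.282695+0.229776i
d^2_{2,-1}: single k=0 term ⇒ -0.109548;  D = +0.023169+0.107070i
Y_2^{m'}(θ=1.117,φ=5.0523) and Σ D·Y over m':
  (-0.1375+0.5935i)·(-0.2427+0.1962i)  (+0.2598-0.2049i)·(+0.1015+0.2870i)  (+0.6120+0.0045i)·(-0.1336+0.0000i)  (+0.2827+0.2298i)·(-0.1015+0.2870i)  (+0.0232+0.1071i)·(-0.2427-0.1962i)
Y_2^-1(R⁻¹ n̂) = -0.158864-0.090574i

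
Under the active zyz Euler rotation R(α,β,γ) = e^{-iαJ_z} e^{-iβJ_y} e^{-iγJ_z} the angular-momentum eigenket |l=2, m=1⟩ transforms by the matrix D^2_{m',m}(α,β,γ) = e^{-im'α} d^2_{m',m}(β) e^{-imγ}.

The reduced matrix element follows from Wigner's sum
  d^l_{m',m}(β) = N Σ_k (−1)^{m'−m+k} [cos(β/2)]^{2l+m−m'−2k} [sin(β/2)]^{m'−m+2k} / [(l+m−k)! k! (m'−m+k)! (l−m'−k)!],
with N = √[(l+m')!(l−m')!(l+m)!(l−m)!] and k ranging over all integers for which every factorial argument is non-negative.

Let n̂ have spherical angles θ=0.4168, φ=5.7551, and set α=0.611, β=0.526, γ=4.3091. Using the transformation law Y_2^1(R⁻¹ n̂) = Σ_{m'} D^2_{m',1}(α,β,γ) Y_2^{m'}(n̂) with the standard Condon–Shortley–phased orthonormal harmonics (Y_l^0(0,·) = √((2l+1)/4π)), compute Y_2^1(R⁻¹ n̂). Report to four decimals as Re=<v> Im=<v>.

Need the full column D^2_{m',1} for m'=−2..2 at α=0.611, β=0.526, γ=4.3091.
cos(β/2)=0.965614, sin(β/2)=0.259979
d^2_{-2,1}: single k=3 term ⇒ +0.033935;  D = -0.033885-0.001848i
d^2_{-1,1}: k∈[2..3] ⇒ +0.189062 -0.004568 = +0.184494;  D = -0.156654+0.097454i
d^2_{0,1}: k∈[1..2] ⇒ +0.573356 -0.041562 = +0.531794;  D = -0.208700+0.489131i
d^2_{1,1}: k∈[0..1] ⇒ +0.869391 -0.189062 = +0.680329;  D = +0.140298+0.665705i
d^2_{2,1}: single k=0 term ⇒ -0.468143;  D = -0.341869-0.319818i
Y_2^{m'}(θ=0.4168,φ=5.7551) and Σ D·Y over m':
  (-0.0339-0.0018i)·(+0.0312+0.0551i)  (-0.1567+0.0975i)·(+0.2470+0.1441i)  (-0.2087+0.4891i)·(+0.4757+0.0000i)  (+0.1403+0.6657i)·(-0.2470+0.1441i)  (-0.3419-0.3198i)·(+0.0312-0.0551i)
Y_2^1(R⁻¹ n̂) = -0.311838+0.096907i

Re=-0.3118 Im=0.0969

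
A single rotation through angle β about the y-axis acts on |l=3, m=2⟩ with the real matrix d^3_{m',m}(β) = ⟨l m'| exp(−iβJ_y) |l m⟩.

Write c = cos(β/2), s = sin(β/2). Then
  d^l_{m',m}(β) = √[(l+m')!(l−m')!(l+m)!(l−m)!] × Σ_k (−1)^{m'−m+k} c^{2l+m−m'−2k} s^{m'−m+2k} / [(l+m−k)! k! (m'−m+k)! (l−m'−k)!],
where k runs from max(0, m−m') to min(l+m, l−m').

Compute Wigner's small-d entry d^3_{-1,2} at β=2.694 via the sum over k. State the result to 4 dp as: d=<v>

d^3_{-1,2}(β=2.694) via Wigner's sum:
Half-angle: c=0.221933, s=0.975062. N=√(2·24·120·1)=75.894664
k: max(0,(2)−(-1))=3 … min(3+(2),3−(-1))=4
  k=3: (−1)^0·75.8947/(12)·0.2219^3·0.9751^3 = +0.064090
  k=4: (−1)^1·75.8947/(24)·0.2219^1·0.9751^5 = -0.618561
d^3_{-1,2}(2.694) = +0.064090 -0.618561 = -0.554471

d=-0.5545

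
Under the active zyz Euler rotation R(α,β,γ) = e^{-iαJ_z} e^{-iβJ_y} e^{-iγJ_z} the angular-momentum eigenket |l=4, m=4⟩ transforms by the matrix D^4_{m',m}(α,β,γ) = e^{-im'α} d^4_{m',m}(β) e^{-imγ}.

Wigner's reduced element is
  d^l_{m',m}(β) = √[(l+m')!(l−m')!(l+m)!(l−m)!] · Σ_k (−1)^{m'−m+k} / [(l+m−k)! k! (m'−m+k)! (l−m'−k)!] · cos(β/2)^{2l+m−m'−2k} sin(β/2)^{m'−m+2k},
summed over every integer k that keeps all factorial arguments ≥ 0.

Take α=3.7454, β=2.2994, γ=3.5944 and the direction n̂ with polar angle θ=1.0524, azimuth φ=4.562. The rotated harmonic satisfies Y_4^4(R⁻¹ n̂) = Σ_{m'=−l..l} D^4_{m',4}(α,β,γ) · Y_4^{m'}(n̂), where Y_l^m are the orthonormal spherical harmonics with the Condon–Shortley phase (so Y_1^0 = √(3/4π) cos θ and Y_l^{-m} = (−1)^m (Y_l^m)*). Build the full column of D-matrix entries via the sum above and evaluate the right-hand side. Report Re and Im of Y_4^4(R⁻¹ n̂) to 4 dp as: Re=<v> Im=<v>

Re=-0.0592 Im=0.4271

Need the full column D^4_{m',4} for m'=−4..4 at α=3.7454, β=2.2994, γ=3.5944.
cos(β/2)=0.408761, sin(β/2)=0.912641
d^4_{-4,4}: single k=8 term ⇒ +0.481284;  D = +0.396130+0.273340i
d^4_{-3,4}: single k=7 term ⇒ +0.609699;  D = -0.609699-0.000117i
d^4_{-2,4}: single k=6 term ⇒ +0.510880;  D = +0.420602-0.289987i
d^4_{-1,4}: single k=5 term ⇒ +0.323597;  D = -0.115016+0.302467i
d^4_{0,4}: single k=4 term ⇒ +0.162042;  D = -0.038586-0.157381i
d^4_{1,4}: single k=3 term ⇒ +0.064915;  D = +0.048522+0.043123i
d^4_{2,4}: single k=2 term ⇒ +0.020559;  D = -0.020404-0.002517i
d^4_{3,4}: single k=1 term ⇒ +0.004922;  D = +0.004363-0.002277i
d^4_{4,4}: single k=0 term ⇒ +0.000779;  D = -0.000364+0.000689i
Y_4^{m'}(θ=1.0524,φ=4.562) and Σ D·Y over m':
  (+0.3961+0.2733i)·(+0.2077+0.1426i)  (-0.6097-0.0001i)·(+0.1772-0.3658i)  (+0.4206-0.2900i)·(-0.1732-0.0537i)  (-0.1150+0.3025i)·(+0.0391-0.2580i)  (-0.0386-0.1574i)·(-0.2386+0.0000i)  (+0.0485+0.0431i)·(-0.0391-0.2580i)  (-0.0204-0.0025i)·(-0.1732+0.0537i)  (+0.0044-0.0023i)·(-0.1772-0.3658i)  (-0.0004+0.0007i)·(+0.2077-0.1426i)
Y_4^4(R⁻¹ n̂) = -0.059173+0.427059i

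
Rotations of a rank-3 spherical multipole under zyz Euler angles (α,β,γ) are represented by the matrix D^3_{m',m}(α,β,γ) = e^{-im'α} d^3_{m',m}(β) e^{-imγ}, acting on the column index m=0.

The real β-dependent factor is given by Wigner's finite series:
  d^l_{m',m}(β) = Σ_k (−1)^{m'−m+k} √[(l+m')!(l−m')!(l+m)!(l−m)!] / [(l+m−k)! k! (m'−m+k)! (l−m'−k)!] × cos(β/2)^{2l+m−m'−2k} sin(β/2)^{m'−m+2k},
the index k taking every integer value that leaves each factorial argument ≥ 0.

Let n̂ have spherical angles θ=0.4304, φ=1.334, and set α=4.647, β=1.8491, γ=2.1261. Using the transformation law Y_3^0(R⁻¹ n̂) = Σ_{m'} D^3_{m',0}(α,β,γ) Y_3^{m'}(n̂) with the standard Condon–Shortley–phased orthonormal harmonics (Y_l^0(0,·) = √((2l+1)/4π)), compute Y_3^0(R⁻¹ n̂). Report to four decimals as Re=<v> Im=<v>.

Re=0.2214 Im=0.0000

Need the full column D^3_{m',0} for m'=−3..3 at α=4.647, β=1.8491, γ=2.1261.
cos(β/2)=0.602194, sin(β/2)=0.798350
d^3_{-3,0}: single k=3 term ⇒ +0.496940;  D = +0.096859+0.487409i
d^3_{-2,0}: k∈[2..3] ⇒ +0.459084 -0.806875 = -0.347791;  D = +0.344821-0.045354i
d^3_{-1,0}: k∈[1..3] ⇒ +0.219011 -1.154784 +0.676540 = -0.259233;  D = +0.016939+0.258679i
d^3_{0,0}: k∈[0..3] ⇒ +0.047689 -0.754353 +1.325831 -0.258916 = +0.360251;  D = +0.360251+0.000000i
d^3_{1,0}: k∈[0..2] ⇒ -0.219011 +1.154784 -0.676540 = +0.259233;  D = -0.016939+0.258679i
d^3_{2,0}: k∈[0..1] ⇒ +0.459084 -0.806875 = -0.347791;  D = +0.344821+0.045354i
d^3_{3,0}: single k=0 term ⇒ -0.496940;  D = -0.096859+0.487409i
Y_3^{m'}(θ=0.4304,φ=1.334) and Σ D·Y over m':
  (+0.0969+0.4874i)·(-0.0198+0.0230i)  (+0.3448-0.0454i)·(-0.1439-0.0737i)  (+0.0169+0.2587i)·(+0.0990-0.4102i)  (+0.3603+0.0000i)·(+0.3831+0.0000i)  (-0.0169+0.2587i)·(-0.0990-0.4102i)  (+0.3448+0.0454i)·(-0.1439+0.0737i)  (-0.0969+0.4874i)·(+0.0198+0.0230i)
Y_3^0(R⁻¹ n̂) = +0.221448+0.000000i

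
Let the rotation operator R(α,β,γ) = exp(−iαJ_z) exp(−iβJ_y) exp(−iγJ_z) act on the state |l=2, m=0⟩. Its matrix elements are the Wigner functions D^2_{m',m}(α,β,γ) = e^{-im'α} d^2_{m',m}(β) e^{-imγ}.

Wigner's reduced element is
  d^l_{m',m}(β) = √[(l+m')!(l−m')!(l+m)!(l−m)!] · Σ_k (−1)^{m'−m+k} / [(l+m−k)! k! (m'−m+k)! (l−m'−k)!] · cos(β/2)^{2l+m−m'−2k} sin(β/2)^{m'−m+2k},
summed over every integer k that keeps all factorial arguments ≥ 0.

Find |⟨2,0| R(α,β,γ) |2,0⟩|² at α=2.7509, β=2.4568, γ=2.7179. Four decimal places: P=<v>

P=0.1599

D^2_{0,0}(2.7509,2.4568,2.7179) = e^{-i·0·2.7509}·d^2_{0,0}(2.4568)·e^{-i·0·2.7179}. Compute d first:
Half-angle: c=0.335745, s=0.941953. N=√(2·2·2·2)=4.000000
k: max(0,(0)−(0))=0 … min(2+(0),2−(0))=2
  k=0: (−1)^0·4.0000/(4)·0.3357^4·0.9420^0 = +0.012707
  k=1: (−1)^1·4.0000/(1)·0.3357^2·0.9420^2 = -0.400072
  k=2: (−1)^2·4.0000/(4)·0.3357^0·0.9420^4 = +0.787257
d^2_{0,0}(2.4568) = +0.012707 -0.400072 +0.787257 = +0.399892
|D^2_{0,0}|² = |d^2_{0,0}(β)|² = (+0.399892)² = 0.159914 (the z-rotation phases have unit modulus)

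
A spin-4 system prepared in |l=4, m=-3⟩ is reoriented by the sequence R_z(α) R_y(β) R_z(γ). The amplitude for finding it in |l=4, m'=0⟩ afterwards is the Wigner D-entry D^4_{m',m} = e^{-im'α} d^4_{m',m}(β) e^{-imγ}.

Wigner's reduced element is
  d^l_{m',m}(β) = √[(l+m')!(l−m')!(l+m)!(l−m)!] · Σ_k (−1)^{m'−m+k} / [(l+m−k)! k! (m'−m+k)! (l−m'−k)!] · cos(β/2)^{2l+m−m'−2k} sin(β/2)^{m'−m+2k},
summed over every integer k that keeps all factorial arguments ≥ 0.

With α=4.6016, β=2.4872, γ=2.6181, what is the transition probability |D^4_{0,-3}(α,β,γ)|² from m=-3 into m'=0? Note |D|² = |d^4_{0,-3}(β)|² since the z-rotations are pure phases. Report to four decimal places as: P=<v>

D^4_{0,-3}(4.6016,2.4872,2.6181) = e^{-i·0·4.6016}·d^4_{0,-3}(2.4872)·e^{-i·-3·2.6181}. Compute d first:
c=cos(2.4872/2)=0.321389, s=sin(2.4872/2)=0.946947; N=√[24·24·1·5040]=1703.830978
k: max(0,(-3)−(0))=0 … min(4+(-3),4−(0))=1
  k=0: (−1)^3·1703.8310/(144)·0.3214^5·0.9469^3 = -0.034451
  k=1: (−1)^4·1703.8310/(144)·0.3214^3·0.9469^5 = +0.299080
d^4_{0,-3}(2.4872) = -0.034451 +0.299080 = +0.264629
|D^4_{0,-3}|² = |d^4_{0,-3}(β)|² = (+0.264629)² = 0.070029 (the z-rotation phases have unit modulus)

P=0.0700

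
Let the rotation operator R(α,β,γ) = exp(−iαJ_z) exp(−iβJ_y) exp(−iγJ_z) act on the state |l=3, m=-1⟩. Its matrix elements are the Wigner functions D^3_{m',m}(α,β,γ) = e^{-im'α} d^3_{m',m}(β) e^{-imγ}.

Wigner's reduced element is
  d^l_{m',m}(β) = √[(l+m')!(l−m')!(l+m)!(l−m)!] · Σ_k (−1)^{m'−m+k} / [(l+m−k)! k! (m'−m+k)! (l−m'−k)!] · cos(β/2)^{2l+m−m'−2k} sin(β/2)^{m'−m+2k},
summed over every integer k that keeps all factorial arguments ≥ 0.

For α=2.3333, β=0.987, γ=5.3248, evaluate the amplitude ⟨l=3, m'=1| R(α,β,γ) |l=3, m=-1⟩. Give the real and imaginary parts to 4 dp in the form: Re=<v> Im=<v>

Re=-0.5031 Im=0.0761

D^3_{1,-1}(2.3333,0.987,5.3248) = e^{-i·1·2.3333}·d^3_{1,-1}(0.987)·e^{-i·-1·5.3248}. Compute d first:
c=cos(0.987/2)=0.880680, s=sin(0.987/2)=0.473711; N=√[24·2·2·24]=48.000000
Admissible k: 0..2 (factorial args all ≥0)
  k=0: (−1)^2·48.0000/(8)·0.8807^4·0.4737^2 = +0.809938
  k=1: (−1)^3·48.0000/(6)·0.8807^2·0.4737^4 = -0.312450
  k=2: (−1)^4·48.0000/(48)·0.8807^0·0.4737^6 = +0.011300
d^3_{1,-1}(0.987) = +0.809938 -0.312450 +0.011300 = +0.508787
Phases: e^{-i·(1)·2.3333}=-0.690734-0.723109i, e^{-i·(-1)·5.3248}=+0.574842-0.818264i ⇒ D=-0.503067+0.076079i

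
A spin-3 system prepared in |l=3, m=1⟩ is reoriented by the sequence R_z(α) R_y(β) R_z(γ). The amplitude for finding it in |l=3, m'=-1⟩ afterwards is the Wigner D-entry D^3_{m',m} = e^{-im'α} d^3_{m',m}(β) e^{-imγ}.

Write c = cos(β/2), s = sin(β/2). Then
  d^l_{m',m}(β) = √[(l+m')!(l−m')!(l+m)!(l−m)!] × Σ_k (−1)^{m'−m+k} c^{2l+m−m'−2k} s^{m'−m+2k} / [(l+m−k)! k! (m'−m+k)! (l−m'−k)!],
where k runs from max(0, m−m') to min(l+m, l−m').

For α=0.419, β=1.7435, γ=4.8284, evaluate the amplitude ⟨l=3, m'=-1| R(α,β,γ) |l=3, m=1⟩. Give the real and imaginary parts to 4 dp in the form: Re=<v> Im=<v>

First d^3_{-1,1}(β=1.7435), then the phase factors e^{-i(-1)α} and e^{-i(1)γ}:
Half-angle: c=0.643488, s=0.765456. N=√(2·24·24·2)=48.000000
Admissible k: 2..4 (factorial args all ≥0)
  k=2: (−1)^0·48.0000/(8)·0.6435^4·0.7655^2 = +0.602773
  k=3: (−1)^1·48.0000/(6)·0.6435^2·0.7655^4 = -1.137240
  k=4: (−1)^2·48.0000/(48)·0.6435^0·0.7655^6 = +0.201151
d^3_{-1,1}(1.7435) = +0.602773 -1.137240 +0.201151 = -0.333317
Phases: e^{-i·(-1)·0.419}=+0.913496+0.406847i, e^{-i·(1)·4.8284}=+0.115751+0.993278i ⇒ D=+0.099453-0.318134i

Re=0.0995 Im=-0.3181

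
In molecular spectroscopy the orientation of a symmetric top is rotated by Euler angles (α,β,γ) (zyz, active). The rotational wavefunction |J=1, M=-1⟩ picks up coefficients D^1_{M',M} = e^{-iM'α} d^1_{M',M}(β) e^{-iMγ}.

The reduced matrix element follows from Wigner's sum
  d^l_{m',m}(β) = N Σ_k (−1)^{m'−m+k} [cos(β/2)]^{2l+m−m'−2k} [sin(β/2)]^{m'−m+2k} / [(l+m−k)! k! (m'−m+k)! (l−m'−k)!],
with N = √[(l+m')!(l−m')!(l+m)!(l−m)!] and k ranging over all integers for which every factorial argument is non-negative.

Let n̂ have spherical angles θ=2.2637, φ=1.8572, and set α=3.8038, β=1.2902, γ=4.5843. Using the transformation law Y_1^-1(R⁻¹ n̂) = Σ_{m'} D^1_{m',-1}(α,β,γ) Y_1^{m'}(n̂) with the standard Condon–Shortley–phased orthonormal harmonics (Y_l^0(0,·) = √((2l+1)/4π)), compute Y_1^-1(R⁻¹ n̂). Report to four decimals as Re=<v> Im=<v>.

Re=0.2216 Im=-0.2151

Need the full column D^1_{m',-1} for m'=−1..1 at α=3.8038, β=1.2902, γ=4.5843.
cos(β/2)=0.799040, sin(β/2)=0.601278
d^1_{-1,-1}: single k=0 term ⇒ +0.638464;  D = -0.325031+0.549538i
d^1_{0,-1}: single k=0 term ⇒ -0.679452;  D = +0.086793+0.673886i
d^1_{1,-1}: single k=0 term ⇒ +0.361536;  D = +0.256893+0.254389i
Y_1^{m'}(θ=2.2637,φ=1.8572) and Σ D·Y over m':
  (-0.3250+0.5495i)·(-0.0751-0.2550i)  (+0.0868+0.6739i)·(-0.3121+0.0000i)  (+0.2569+0.2544i)·(+0.0751-0.2550i)
Y_1^-1(R⁻¹ n̂) = +0.221607-0.215114i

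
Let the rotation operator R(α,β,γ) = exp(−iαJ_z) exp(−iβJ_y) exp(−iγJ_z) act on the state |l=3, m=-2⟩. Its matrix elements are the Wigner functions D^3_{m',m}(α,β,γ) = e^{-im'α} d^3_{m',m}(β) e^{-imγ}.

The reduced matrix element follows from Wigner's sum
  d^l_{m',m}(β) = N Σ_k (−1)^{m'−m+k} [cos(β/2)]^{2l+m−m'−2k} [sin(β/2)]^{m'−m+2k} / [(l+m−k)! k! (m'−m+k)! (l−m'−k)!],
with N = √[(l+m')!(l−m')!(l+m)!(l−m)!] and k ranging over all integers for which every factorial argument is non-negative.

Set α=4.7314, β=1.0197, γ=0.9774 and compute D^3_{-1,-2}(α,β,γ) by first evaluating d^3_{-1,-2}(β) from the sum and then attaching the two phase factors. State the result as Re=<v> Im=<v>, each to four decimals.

Split into d^3_{-1,-2}(β=1.0197) × two z-phases.
c=cos(1.0197/2)=0.872818, s=sin(1.0197/2)=0.488046; N=√[2·24·1·120]=75.894664
Admissible k: 0..1 (factorial args all ≥0)
  k=0: (−1)^1·75.8947/(24)·0.8728^5·0.4880^1 = -0.781770
  k=1: (−1)^2·75.8947/(12)·0.8728^3·0.4880^3 = +0.488859
d^3_{-1,-2}(1.0197) = -0.781770 +0.488859 = -0.292910
Phases: e^{-i·(-1)·4.7314}=+0.019010-0.999819i, e^{-i·(-2)·0.9774}=-0.374636+0.927172i ⇒ D=-0.269443-0.114878i

Re=-0.2694 Im=-0.1149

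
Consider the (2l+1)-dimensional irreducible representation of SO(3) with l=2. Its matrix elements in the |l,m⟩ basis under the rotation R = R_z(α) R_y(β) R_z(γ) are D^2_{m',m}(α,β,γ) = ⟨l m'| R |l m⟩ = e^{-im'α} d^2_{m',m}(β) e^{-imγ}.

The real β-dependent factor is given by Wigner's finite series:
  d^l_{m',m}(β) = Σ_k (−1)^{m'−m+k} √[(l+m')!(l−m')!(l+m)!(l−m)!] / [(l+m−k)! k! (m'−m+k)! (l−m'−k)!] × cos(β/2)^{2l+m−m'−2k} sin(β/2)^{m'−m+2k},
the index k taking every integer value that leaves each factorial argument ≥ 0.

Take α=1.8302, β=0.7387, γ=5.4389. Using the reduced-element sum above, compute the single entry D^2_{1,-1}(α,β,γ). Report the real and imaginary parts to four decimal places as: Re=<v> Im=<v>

Re=-0.2884 Im=-0.1455

First d^2_{1,-1}(β=0.7387), then the phase factors e^{-i(1)α} and e^{-i(-1)γ}:
Half-angle: c=0.932562, s=0.361009. N=√(6·1·1·6)=6.000000
k∈{0,1} keeps every argument non-negative
  k=0: (−1)^2·6.0000/(2)·0.9326^2·0.3610^2 = +0.340027
  k=1: (−1)^3·6.0000/(6)·0.9326^0·0.3610^4 = -0.016985
d^2_{1,-1}(0.7387) = +0.340027 -0.016985 = +0.323042
D = (-0.256504-0.966543i)·(+0.323042)·(+0.664266-0.747497i) = -0.288436-0.145468i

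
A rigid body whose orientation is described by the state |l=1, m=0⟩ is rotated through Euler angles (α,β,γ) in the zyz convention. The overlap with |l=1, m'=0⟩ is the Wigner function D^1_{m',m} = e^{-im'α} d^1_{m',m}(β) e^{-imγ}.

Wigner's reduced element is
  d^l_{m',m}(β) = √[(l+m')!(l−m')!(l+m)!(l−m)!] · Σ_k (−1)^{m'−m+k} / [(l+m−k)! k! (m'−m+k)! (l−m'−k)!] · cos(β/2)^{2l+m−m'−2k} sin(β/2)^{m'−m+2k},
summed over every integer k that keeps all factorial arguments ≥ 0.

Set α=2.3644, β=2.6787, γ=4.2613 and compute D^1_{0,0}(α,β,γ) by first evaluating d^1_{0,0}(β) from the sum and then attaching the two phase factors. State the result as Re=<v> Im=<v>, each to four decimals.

First d^1_{0,0}(β=2.6787), then the phase factors e^{-i(0)α} and e^{-i(0)γ}:
Half-angle: c=0.229386, s=0.973336. N=√(1·1·1·1)=1.000000
Admissible k: 0..1 (factorial args all ≥0)
  k=0: (−1)^0·1.0000/(1)·0.2294^2·0.9733^0 = +0.052618
  k=1: (−1)^1·1.0000/(1)·0.2294^0·0.9733^2 = -0.947382
d^1_{0,0}(2.6787) = +0.052618 -0.947382 = -0.894765
Attach z-rotation phases: D = e^{-i(0)(2.3644)}·(-0.894765)·e^{-i(0)(4.2613)} = -0.894765+0.000000i

Re=-0.8948 Im=0.0000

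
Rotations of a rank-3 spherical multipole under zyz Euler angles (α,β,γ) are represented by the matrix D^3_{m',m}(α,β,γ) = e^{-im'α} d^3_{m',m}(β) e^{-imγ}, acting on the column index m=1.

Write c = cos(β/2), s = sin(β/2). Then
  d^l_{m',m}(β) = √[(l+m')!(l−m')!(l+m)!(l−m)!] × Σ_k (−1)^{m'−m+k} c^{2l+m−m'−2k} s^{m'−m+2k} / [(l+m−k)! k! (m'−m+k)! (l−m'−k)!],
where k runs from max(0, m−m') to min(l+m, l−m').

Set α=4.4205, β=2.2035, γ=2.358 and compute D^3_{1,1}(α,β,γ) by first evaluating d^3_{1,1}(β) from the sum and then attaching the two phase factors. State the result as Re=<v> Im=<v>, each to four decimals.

Re=0.4566 Im=-0.2467

Split into d^3_{1,1}(β=2.2035) × two z-phases.
Half-angle: c=0.452036, s=0.892000. N=√(24·2·24·2)=48.000000
The bounds max(0,m−m')=0 and min(l+m,l−m')=2 give 3 terms
  k=0: (−1)^0·48.0000/(48)·0.4520^6·0.8920^0 = +0.008532
  k=1: (−1)^1·48.0000/(6)·0.4520^4·0.8920^2 = -0.265773
  k=2: (−1)^2·48.0000/(8)·0.4520^2·0.8920^4 = +0.776168
d^3_{1,1}(2.2035) = +0.008532 -0.265773 +0.776168 = +0.518927
Phases: e^{-i·(1)·4.4205}=-0.287762+0.957702i, e^{-i·(1)·2.358}=-0.708382-0.705829i ⇒ D=+0.456562-0.246650i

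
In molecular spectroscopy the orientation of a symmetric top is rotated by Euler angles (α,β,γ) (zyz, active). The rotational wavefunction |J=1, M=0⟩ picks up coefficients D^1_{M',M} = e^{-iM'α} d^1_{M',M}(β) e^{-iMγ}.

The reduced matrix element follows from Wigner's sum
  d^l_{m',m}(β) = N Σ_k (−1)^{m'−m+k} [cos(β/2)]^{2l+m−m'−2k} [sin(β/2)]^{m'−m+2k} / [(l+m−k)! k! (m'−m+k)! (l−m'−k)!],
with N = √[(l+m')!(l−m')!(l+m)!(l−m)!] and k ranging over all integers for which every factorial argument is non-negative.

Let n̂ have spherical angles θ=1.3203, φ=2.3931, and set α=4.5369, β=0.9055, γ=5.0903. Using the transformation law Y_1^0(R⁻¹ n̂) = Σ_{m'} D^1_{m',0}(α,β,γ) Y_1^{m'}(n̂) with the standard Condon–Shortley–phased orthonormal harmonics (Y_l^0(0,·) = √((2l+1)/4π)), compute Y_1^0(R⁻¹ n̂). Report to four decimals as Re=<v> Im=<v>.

Re=-0.1271 Im=0.0000

Need the full column D^1_{m',0} for m'=−1..1 at α=4.5369, β=0.9055, γ=5.0903.
cos(β/2)=0.899248, sin(β/2)=0.437440
d^1_{-1,0}: single k=1 term ⇒ +0.556305;  D = -0.097125-0.547761i
d^1_{0,0}: k∈[0..1] ⇒ +0.808646 -0.191354 = +0.617292;  D = +0.617292+0.000000i
d^1_{1,0}: single k=0 term ⇒ -0.556305;  D = +0.097125-0.547761i
Y_1^{m'}(θ=1.3203,φ=2.3931) and Σ D·Y over m':
  (-0.0971-0.5478i)·(-0.2452-0.2278i)  (+0.6173+0.0000i)·(+0.1211+0.0000i)  (+0.0971-0.5478i)·(+0.2452-0.2278i)
Y_1^0(R⁻¹ n̂) = -0.127137+0.000000i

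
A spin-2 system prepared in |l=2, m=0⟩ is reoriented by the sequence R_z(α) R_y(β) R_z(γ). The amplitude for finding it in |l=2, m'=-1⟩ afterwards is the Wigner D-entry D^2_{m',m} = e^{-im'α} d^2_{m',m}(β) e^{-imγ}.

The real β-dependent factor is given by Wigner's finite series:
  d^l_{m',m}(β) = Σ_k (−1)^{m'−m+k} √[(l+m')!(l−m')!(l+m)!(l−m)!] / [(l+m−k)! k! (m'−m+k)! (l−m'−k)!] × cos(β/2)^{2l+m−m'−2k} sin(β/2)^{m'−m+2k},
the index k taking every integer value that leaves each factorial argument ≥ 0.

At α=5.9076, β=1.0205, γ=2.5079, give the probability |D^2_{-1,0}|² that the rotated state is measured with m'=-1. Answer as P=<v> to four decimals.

P=0.2980

Split into d^2_{-1,0}(β=1.0205) × two z-phases.
c=cos(1.0205/2)=0.872622, s=sin(1.0205/2)=0.488395; N=√[1·6·2·2]=4.898979
k: max(0,(0)−(-1))=1 … min(2+(0),2−(-1))=2
  k=1: (−1)^0·4.8990/(2)·0.8726^3·0.4884^1 = +0.794925
  k=2: (−1)^1·4.8990/(2)·0.8726^1·0.4884^3 = -0.249010
d^2_{-1,0}(1.0205) = +0.794925 -0.249010 = +0.545915
|D^2_{-1,0}|² = |d^2_{-1,0}(β)|² = (+0.545915)² = 0.298024 (the z-rotation phases have unit modulus)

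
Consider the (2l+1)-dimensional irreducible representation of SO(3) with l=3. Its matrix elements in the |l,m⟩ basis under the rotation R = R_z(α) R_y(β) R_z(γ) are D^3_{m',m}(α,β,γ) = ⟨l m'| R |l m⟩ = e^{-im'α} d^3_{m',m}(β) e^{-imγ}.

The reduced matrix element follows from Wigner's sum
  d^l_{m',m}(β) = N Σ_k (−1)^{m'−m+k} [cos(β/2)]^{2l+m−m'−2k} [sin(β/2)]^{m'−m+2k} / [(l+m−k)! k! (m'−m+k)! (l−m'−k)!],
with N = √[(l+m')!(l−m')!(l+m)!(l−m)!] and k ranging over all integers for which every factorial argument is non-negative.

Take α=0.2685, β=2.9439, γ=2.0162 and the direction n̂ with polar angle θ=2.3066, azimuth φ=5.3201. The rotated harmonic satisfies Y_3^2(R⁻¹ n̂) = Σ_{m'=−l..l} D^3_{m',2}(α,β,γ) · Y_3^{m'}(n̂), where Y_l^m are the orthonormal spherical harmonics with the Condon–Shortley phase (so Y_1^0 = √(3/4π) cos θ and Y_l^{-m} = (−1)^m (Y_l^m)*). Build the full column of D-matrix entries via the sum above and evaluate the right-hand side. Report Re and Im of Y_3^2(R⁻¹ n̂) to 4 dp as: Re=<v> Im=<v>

Re=0.1300 Im=-0.3374

Need the full column D^3_{m',2} for m'=−3..3 at α=0.2685, β=2.9439, γ=2.0162.
cos(β/2)=0.098685, sin(β/2)=0.995119
d^3_{-3,2}: single k=5 term ⇒ +0.235887;  D = -0.235029+0.020098i
d^3_{-2,2}: k∈[4..5] ⇒ +0.047750 -0.971067 = -0.923317;  D = +0.866127-0.319903i
d^3_{-1,2}: k∈[3..4] ⇒ +0.005990 -0.304528 = -0.298538;  D = +0.242573-0.174021i
d^3_{0,2}: k∈[2..3] ⇒ +0.000514 -0.052308 = -0.051793;  D = +0.032567-0.040273i
d^3_{1,2}: k∈[1..2] ⇒ +0.000029 -0.005990 = -0.005960;  D = +0.002384-0.005463i
d^3_{2,2}: k∈[0..1] ⇒ +0.000001 -0.000470 = -0.000469;  D = +0.000067-0.000464i
d^3_{3,2}: single k=0 term ⇒ -0.000023;  D = -0.000003-0.000023i
Y_3^{m'}(θ=2.3066,φ=5.3201) and Σ D·Y over m':
  (-0.2350+0.0201i)·(-0.1646+0.0424i)  (+0.8661-0.3199i)·(+0.1312-0.3534i)  (+0.2426-0.1740i)·(+0.1713+0.2463i)  (+0.0326-0.0403i)·(+0.1872+0.0000i)  (+0.0024-0.0055i)·(-0.1713+0.2463i)  (+0.0001-0.0005i)·(+0.1312+0.3534i)  (-0.0000-0.0000i)·(+0.1646+0.0424i)
Y_3^2(R⁻¹ n̂) = +0.130005-0.337429i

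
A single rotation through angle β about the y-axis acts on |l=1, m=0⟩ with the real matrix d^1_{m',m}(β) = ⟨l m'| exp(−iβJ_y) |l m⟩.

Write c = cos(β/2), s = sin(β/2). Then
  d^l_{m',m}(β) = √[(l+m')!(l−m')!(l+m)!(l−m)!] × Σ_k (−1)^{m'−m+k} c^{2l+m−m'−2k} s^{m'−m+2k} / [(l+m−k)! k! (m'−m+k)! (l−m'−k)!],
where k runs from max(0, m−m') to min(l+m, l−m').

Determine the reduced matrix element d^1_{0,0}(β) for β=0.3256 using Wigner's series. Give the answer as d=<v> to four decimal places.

d=0.9475

d^1_{0,0}(β=0.3256) via Wigner's sum:
Half-angle: c=0.986777, s=0.162082. N=√(1·1·1·1)=1.000000
The bounds max(0,m−m')=0 and min(l+m,l−m')=1 give 2 terms
  k=0: (−1)^0·1.0000/(1)·0.9868^2·0.1621^0 = +0.973729
  k=1: (−1)^1·1.0000/(1)·0.9868^0·0.1621^2 = -0.026271
d^1_{0,0}(0.3256) = +0.973729 -0.026271 = +0.947459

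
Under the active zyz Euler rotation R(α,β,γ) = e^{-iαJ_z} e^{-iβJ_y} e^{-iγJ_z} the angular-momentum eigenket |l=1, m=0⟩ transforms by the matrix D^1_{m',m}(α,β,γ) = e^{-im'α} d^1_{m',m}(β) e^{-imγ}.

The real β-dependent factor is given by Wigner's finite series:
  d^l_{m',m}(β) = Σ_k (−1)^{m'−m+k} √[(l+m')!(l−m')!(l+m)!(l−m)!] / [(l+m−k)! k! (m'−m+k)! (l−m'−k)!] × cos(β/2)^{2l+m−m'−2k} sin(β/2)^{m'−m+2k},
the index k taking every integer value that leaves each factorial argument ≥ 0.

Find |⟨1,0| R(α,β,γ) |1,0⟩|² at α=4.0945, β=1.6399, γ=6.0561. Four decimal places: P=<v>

P=0.0048

First d^1_{0,0}(β=1.6399), then the phase factors e^{-i(0)α} and e^{-i(0)γ}:
c=cos(1.6399/2)=0.682258, s=sin(1.6399/2)=0.731112; N=√[1·1·1·1]=1.000000
The bounds max(0,m−m')=0 and min(l+m,l−m')=1 give 2 terms
  k=0: (−1)^0·1.0000/(1)·0.6823^2·0.7311^0 = +0.465476
  k=1: (−1)^1·1.0000/(1)·0.6823^0·0.7311^2 = -0.534524
d^1_{0,0}(1.6399) = +0.465476 -0.534524 = -0.069049
|D^1_{0,0}|² = |d^1_{0,0}(β)|² = (-0.069049)² = 0.004768 (the z-rotation phases have unit modulus)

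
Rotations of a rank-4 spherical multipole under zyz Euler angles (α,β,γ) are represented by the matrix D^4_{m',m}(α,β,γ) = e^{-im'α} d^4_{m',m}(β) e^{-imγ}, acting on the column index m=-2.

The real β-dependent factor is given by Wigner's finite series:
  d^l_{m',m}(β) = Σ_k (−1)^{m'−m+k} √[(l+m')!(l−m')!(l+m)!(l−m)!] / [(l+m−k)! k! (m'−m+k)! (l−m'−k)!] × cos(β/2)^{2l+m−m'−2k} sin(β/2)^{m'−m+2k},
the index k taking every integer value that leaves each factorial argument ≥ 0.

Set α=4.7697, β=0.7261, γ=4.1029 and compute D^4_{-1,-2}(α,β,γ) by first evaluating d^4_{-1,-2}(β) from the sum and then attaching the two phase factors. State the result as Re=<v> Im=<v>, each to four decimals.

Re=-0.3000 Im=-0.1301

Split into d^4_{-1,-2}(β=0.7261) × two z-phases.
c=cos(0.7261/2)=0.934818, s=sin(0.7261/2)=0.355127; N=√[6·120·2·720]=1018.233765
k∈{0,1,2} keeps every argument non-negative
  k=0: (−1)^1·1018.2338/(240)·0.9348^7·0.3551^1 = -0.939961
  k=1: (−1)^2·1018.2338/(48)·0.9348^5·0.3551^3 = +0.678255
  k=2: (−1)^3·1018.2338/(72)·0.9348^3·0.3551^5 = -0.065255
d^4_{-1,-2}(0.7261) = -0.939961 +0.678255 -0.065255 = -0.326961
D = (+0.057280-0.998358i)·(-0.326961)·(-0.344605+0.938748i) = -0.299976-0.130068i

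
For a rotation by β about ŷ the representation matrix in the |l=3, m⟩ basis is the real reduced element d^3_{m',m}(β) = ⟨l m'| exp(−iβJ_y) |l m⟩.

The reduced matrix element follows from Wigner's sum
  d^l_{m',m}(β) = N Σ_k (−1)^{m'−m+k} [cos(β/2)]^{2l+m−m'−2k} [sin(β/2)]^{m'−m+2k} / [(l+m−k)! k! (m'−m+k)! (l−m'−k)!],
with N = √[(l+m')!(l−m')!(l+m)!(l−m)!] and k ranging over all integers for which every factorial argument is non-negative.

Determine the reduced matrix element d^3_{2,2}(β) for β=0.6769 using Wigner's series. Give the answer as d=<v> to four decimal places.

d^3_{2,2}(β=0.6769) via Wigner's sum:
Half-angle: c=0.943270, s=0.332025. N=√(120·1·120·1)=120.000000
k: max(0,(2)−(2))=0 … min(3+(2),3−(2))=1
  k=0: (−1)^0·120.0000/(120)·0.9433^6·0.3320^0 = +0.704397
  k=1: (−1)^1·120.0000/(24)·0.9433^4·0.3320^2 = -0.436373
d^3_{2,2}(0.6769) = +0.704397 -0.436373 = +0.268024

d=0.2680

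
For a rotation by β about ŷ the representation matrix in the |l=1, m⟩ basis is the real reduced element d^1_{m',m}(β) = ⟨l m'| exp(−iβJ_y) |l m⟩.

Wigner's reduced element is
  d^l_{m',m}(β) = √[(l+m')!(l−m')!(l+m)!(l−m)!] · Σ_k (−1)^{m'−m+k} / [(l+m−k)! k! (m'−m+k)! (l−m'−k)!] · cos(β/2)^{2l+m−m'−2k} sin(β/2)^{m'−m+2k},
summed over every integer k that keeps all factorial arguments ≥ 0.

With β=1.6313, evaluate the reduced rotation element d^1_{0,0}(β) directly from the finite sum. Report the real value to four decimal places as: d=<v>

d^1_{0,0}(β=1.6313) via Wigner's sum:
Half-angle: c=0.685395, s=0.728171. N=√(1·1·1·1)=1.000000
Admissible k: 0..1 (factorial args all ≥0)
  k=0: (−1)^0·1.0000/(1)·0.6854^2·0.7282^0 = +0.469767
  k=1: (−1)^1·1.0000/(1)·0.6854^0·0.7282^2 = -0.530233
d^1_{0,0}(1.6313) = +0.469767 -0.530233 = -0.060467

d=-0.0605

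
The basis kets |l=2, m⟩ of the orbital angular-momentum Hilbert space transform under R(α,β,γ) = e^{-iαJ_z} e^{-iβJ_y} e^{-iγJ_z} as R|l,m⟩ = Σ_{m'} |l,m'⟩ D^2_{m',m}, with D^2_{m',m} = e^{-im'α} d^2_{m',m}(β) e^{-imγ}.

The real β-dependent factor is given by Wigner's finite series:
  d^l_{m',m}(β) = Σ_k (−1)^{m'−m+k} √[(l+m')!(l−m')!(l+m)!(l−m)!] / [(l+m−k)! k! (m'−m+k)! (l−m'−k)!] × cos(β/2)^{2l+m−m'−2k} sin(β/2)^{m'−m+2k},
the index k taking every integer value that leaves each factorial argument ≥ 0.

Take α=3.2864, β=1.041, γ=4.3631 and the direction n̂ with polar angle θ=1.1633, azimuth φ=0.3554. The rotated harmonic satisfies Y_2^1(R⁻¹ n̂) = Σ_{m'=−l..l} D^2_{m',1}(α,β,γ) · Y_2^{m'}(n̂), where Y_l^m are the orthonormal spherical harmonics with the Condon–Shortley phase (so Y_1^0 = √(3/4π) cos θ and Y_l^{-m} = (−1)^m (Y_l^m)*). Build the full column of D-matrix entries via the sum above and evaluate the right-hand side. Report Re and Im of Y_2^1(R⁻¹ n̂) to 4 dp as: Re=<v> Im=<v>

Re=0.2009 Im=-0.3027

Need the full column D^2_{m',1} for m'=−2..2 at α=3.2864, β=1.041, γ=4.3631.
cos(β/2)=0.867571, sin(β/2)=0.497314
d^2_{-2,1}: single k=3 term ⇒ +0.213416;  D = -0.127263+0.171320i
d^2_{-1,1}: k∈[2..3] ⇒ +0.558460 -0.061168 = +0.497292;  D = +0.235834-0.437815i
d^2_{0,1}: k∈[1..2] ⇒ +0.795465 -0.261380 = +0.534084;  D = -0.182780+0.501834i
d^2_{1,1}: k∈[0..1] ⇒ +0.566525 -0.558460 = +0.008065;  D = +0.001638-0.007897i
d^2_{2,1}: single k=0 term ⇒ -0.649494;  D = +0.038735-0.648338i
Y_2^{m'}(θ=1.1633,φ=0.3554) and Σ D·Y over m':
  (-0.1273+0.1713i)·(+0.2468-0.2124i)  (+0.2358-0.4378i)·(+0.2635-0.0978i)  (-0.1828+0.5018i)·(-0.1668+0.0000i)  (+0.0016-0.0079i)·(-0.2635-0.0978i)  (+0.0387-0.6483i)·(+0.2468+0.2124i)
Y_2^1(R⁻¹ n̂) = +0.200888-0.302666i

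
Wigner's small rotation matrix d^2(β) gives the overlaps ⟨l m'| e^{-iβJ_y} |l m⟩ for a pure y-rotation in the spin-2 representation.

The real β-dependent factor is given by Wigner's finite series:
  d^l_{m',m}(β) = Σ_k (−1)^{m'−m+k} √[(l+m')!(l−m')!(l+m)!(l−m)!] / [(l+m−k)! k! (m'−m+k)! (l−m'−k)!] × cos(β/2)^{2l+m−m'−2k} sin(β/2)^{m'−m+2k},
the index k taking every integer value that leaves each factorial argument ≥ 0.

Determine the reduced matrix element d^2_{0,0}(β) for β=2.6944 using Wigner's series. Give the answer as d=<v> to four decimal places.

d=0.7195

d^2_{0,0}(β=2.6944) via Wigner's sum:
c=cos(2.6944/2)=0.221738, s=sin(2.6944/2)=0.975106; N=√[2·2·2·2]=4.000000
k: max(0,(0)−(0))=0 … min(2+(0),2−(0))=2
  k=0: (−1)^0·4.0000/(4)·0.2217^4·0.9751^0 = +0.002417
  k=1: (−1)^1·4.0000/(1)·0.2217^2·0.9751^2 = -0.187001
  k=2: (−1)^2·4.0000/(4)·0.2217^0·0.9751^4 = +0.904082
d^2_{0,0}(2.6944) = +0.002417 -0.187001 +0.904082 = +0.719499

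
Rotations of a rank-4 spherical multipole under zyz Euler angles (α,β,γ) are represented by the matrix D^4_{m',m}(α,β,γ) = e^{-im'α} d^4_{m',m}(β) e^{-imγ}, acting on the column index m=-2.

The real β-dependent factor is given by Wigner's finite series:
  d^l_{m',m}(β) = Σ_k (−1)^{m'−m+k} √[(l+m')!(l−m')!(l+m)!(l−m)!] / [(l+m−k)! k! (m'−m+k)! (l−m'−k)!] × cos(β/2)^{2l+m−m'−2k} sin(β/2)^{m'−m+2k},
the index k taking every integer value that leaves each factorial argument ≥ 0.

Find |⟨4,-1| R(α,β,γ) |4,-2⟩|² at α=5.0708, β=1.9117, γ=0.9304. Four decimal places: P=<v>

P=0.1038

Split into d^4_{-1,-2}(β=1.9117) × two z-phases.
c=cos(1.9117/2)=0.576915, s=sin(1.9117/2)=0.816804; N=√[6·120·2·720]=1018.233765
Admissible k: 0..2 (factorial args all ≥0)
  k=0: (−1)^1·1018.2338/(240)·0.5769^7·0.8168^1 = -0.073712
  k=1: (−1)^2·1018.2338/(48)·0.5769^5·0.8168^3 = +0.738786
  k=2: (−1)^3·1018.2338/(72)·0.5769^3·0.8168^5 = -0.987280
d^4_{-1,-2}(1.9117) = -0.073712 +0.738786 -0.987280 = -0.322205
|D^4_{-1,-2}|² = |d^4_{-1,-2}(β)|² = (-0.322205)² = 0.103816 (the z-rotation phases have unit modulus)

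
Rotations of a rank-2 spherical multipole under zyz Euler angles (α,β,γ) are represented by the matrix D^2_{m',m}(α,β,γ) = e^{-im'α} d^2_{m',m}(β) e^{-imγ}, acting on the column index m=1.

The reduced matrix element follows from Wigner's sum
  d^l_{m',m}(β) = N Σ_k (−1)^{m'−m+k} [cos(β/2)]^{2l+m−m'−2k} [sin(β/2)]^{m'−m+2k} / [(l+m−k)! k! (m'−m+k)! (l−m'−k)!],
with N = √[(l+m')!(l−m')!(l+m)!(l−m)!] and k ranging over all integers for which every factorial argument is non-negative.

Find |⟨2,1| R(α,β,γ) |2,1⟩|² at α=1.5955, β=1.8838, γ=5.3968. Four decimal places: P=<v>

D^2_{1,1}(1.5955,1.8838,5.3968) = e^{-i·1·1.5955}·d^2_{1,1}(1.8838)·e^{-i·1·5.3968}. Compute d first:
With c≡cos(β/2)=0.588253 and s≡sin(β/2)=0.808677, N=[6·1·6·1]^{1/2}=6.000000
k: max(0,(1)−(1))=0 … min(2+(1),2−(1))=1
  k=0: (−1)^0·6.0000/(6)·0.5883^4·0.8087^0 = +0.119744
  k=1: (−1)^1·6.0000/(2)·0.5883^2·0.8087^2 = -0.678890
d^2_{1,1}(1.8838) = +0.119744 -0.678890 = -0.559146
|D^2_{1,1}|² = |d^2_{1,1}(β)|² = (-0.559146)² = 0.312644 (the z-rotation phases have unit modulus)

P=0.3126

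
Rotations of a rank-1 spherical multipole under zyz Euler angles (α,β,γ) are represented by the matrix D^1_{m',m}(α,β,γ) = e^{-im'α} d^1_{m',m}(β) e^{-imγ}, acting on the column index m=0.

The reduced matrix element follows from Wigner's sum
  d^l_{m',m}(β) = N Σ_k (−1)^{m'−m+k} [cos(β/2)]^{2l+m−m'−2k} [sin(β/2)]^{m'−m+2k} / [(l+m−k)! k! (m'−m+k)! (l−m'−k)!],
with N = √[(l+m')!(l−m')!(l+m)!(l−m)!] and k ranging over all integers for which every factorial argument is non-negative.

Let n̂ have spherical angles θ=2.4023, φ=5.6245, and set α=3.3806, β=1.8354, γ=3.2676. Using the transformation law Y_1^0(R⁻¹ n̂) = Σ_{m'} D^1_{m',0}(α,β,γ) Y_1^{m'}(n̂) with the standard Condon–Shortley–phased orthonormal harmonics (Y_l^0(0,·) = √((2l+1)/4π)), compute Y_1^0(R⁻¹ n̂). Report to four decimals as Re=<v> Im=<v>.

Re=-0.1037 Im=0.0000

Need the full column D^1_{m',0} for m'=−1..1 at α=3.3806, β=1.8354, γ=3.2676.
cos(β/2)=0.607648, sin(β/2)=0.794206
d^1_{-1,0}: single k=1 term ⇒ +0.682497;  D = -0.663096-0.161573i
d^1_{0,0}: k∈[0..1] ⇒ +0.369237 -0.630763 = -0.261527;  D = -0.261527+0.000000i
d^1_{1,0}: single k=0 term ⇒ -0.682497;  D = +0.663096-0.161573i
Y_1^{m'}(θ=2.4023,φ=5.6245) and Σ D·Y over m':
  (-0.6631-0.1616i)·(+0.1841+0.1425i)  (-0.2615+0.0000i)·(-0.3611+0.0000i)  (+0.6631-0.1616i)·(-0.1841+0.1425i)
Y_1^0(R⁻¹ n̂) = -0.103663+0.000000i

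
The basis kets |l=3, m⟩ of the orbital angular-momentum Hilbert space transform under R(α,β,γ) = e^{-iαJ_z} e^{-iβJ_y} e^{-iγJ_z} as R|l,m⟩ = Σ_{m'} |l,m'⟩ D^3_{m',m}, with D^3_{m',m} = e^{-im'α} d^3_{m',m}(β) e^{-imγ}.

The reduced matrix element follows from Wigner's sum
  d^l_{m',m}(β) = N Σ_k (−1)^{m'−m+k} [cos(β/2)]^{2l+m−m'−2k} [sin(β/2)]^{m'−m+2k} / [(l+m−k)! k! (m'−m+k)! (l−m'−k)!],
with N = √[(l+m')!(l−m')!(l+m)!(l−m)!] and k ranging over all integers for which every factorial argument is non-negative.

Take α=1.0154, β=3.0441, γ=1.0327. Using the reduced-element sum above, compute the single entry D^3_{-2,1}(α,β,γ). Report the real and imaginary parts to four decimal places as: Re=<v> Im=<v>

Re=-0.0826 Im=-0.1281

Split into d^3_{-2,1}(β=3.0441) × two z-phases.
Half-angle: c=0.048727, s=0.998812. N=√(1·120·24·2)=75.894664
Admissible k: 3..4 (factorial args all ≥0)
  k=3: (−1)^0·75.8947/(12)·0.0487^3·0.9988^3 = +0.000729
  k=4: (−1)^1·75.8947/(24)·0.0487^1·0.9988^5 = -0.153175
d^3_{-2,1}(3.0441) = +0.000729 -0.153175 = -0.152446
D = (-0.443951+0.896051i)·(-0.152446)·(+0.512502-0.858686i) = -0.082611-0.128122i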